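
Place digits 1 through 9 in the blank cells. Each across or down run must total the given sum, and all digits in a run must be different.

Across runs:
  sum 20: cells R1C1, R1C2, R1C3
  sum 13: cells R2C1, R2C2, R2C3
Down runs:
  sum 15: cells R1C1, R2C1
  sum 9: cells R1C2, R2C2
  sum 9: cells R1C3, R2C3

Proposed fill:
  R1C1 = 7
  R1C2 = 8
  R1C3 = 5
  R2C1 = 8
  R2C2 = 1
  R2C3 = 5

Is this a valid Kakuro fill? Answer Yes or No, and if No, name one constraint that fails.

No — the down run R1C3–R2C3 sums to 10, not 9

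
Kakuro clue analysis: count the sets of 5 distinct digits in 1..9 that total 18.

3

5 distinct digits from 1–9 sum between 15 and 35.
Enumerating: {1,2,3,4,8}, {1,2,3,5,7}, {1,2,4,5,6}.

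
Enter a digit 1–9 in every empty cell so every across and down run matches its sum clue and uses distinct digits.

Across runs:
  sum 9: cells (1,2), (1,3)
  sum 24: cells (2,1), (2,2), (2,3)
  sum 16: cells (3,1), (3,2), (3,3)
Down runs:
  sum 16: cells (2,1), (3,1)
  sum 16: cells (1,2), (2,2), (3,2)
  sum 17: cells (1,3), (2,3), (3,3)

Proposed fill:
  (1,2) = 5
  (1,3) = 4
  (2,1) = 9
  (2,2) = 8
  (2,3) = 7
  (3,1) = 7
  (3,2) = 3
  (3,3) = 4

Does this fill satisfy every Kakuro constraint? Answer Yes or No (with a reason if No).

No — the down run (1,3)–(3,3) sums to 15, not 17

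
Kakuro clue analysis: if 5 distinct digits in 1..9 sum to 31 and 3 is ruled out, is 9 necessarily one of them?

Yes

Every partition of 31 into 5 distinct digits under that restriction includes 9: {1,6,7,8,9}, {2,5,7,8,9}, {4,5,6,7,9}.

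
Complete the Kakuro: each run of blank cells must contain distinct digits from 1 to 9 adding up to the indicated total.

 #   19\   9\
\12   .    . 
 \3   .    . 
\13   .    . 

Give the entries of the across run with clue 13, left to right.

3 in 2 cells must be {1,2}.
The 3 across and the 19 down share only 2, so R2C1 = 2.
R2C2 = 3 − 2 = 1 completes the 3 across.
Nothing is forced directly, so branch on R1C1, whose candidates are 8 or 9. If R1C1 = 8: then R1C2 would have to be in {4} for the 12 across but in {2,3,5,6} for the 9 down — contradiction. So R1C1 = 9.
R1C2 = 12 − 9 = 3 completes the 12 across.
R3C1 = 19 − 11 = 8 completes the 19 down.
R3C2 = 13 − 8 = 5 completes the 13 across.

8, 5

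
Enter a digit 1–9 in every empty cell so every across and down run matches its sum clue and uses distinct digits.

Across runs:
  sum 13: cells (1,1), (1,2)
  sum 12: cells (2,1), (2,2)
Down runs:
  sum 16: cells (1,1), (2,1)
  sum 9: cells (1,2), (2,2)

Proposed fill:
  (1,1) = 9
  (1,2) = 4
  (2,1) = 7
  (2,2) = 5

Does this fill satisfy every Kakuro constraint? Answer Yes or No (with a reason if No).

Yes

Across: 9+4=13; 7+5=12. Down: 9+7=16; 4+5=9. No digit repeats within any run.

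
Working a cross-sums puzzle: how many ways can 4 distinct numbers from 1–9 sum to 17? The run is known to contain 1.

4 distinct digits from 1–9 sum between 10 and 30.
Keeping only sets containing 1.
Enumerating: {1,2,5,9}, {1,2,6,8}, {1,3,4,9}, {1,3,5,8}, {1,3,6,7}, {1,4,5,7}.

6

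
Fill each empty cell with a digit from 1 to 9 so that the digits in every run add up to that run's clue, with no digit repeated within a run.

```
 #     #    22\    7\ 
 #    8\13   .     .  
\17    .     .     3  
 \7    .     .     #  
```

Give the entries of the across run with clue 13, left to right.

R1C3 = 7 − 3 = 4 completes the 7 down.
R1C2 = 13 − 4 = 9 completes the 13 across.
Nothing is forced directly, so branch on R2C1, whose candidates are 5 or 6. If R2C1 = 5: then R2C2 would have to be in {9} for the 17 across but in {5,6,7,8} for the 22 down — contradiction. So R2C1 = 6.
R2C2 = 17 − 9 = 8 completes the 17 across.
R3C1 = 8 − 6 = 2 completes the 8 down.
R3C2 = 7 − 2 = 5 completes the 7 across.

9 4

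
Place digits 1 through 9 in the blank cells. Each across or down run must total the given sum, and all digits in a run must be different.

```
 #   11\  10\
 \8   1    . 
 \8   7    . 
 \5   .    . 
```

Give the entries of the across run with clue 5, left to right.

3 2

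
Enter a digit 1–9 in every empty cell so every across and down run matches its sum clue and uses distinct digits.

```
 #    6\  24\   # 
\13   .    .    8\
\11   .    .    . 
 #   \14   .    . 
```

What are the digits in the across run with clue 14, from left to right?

24 in 3 cells must be {7,8,9}.
Nothing is forced directly, so branch on R3C3, whose candidates are 5 or 6. If R3C3 = 6: that forces R2C3 = 2, R3C2 = 8, after which R2C2 would have to be in {1,3,4,5,6,8} for the 11 across but in {7,9} for the 24 down — contradiction. So R3C3 = 5.
R2C3 = 8 − 5 = 3 completes the 8 down.
R3C2 = 14 − 5 = 9 completes the 14 across.
R2C2 = 7: the only remaining digit allowed by both the 11 across and the 24 down.
R1C2 = 24 − 16 = 8 completes the 24 down.
R2C1 = 11 − 10 = 1 completes the 11 across.
R1C1 = 13 − 8 = 5 completes the 13 across.

9 5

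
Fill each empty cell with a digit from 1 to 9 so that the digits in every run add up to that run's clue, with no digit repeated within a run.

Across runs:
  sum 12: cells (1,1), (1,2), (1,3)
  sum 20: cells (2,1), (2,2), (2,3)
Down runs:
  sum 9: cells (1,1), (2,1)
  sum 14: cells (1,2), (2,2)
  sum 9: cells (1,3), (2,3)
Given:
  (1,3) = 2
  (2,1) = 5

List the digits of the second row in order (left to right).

5, 8, 7

(1,1) = 9 − 5 = 4 completes the 9 down.
(1,2) = 12 − 6 = 6 completes the 12 across.
(2,2) = 14 − 6 = 8 completes the 14 down.
(2,3) = 20 − 13 = 7 completes the 20 across.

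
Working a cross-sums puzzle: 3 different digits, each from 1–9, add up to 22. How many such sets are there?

3 distinct digits from 1–9 sum between 6 and 24.
Enumerating: {5,8,9}, {6,7,9}.

2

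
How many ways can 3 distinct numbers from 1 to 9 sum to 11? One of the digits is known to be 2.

3 distinct digits from 1–9 sum between 6 and 24.
Keeping only sets containing 2.
Enumerating: {1,2,8}, {2,3,6}, {2,4,5}.

3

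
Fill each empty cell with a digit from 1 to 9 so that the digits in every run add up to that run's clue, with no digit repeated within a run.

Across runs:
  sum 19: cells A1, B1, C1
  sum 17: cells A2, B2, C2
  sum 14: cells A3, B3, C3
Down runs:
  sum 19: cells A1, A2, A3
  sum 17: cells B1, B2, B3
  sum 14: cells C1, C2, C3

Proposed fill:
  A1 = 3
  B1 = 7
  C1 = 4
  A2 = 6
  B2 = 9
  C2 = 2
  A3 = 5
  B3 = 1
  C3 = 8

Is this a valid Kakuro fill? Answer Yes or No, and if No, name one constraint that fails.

No — the across run A1–C1 sums to 14, not 19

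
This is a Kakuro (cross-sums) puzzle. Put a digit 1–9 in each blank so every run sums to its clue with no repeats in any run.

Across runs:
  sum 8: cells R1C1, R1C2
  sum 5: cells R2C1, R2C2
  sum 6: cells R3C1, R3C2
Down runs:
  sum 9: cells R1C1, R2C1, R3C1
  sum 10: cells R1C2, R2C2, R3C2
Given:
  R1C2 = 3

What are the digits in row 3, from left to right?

R1C1 = 8 − 3 = 5 completes the 8 across.
R3C1 = 1: the only remaining digit allowed by both the 6 across and the 9 down.
R3C2 = 6 − 1 = 5 completes the 6 across.
R2C1 = 9 − 6 = 3 completes the 9 down.
R2C2 = 5 − 3 = 2 completes the 5 across.

1 5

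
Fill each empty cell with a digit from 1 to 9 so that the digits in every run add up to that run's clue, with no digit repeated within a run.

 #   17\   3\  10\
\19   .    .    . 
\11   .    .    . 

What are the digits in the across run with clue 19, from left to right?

9, 2, 8

17 in 2 cells must be {8,9}; 3 in 2 cells must be {1,2}.
The 19 across and the 3 down share only 2, so R1C2 = 2.
The 11 across and the 17 down share only 8, so R2C1 = 8.
R2C2 = 3 − 2 = 1 completes the 3 down.
R2C3 = 11 − 9 = 2 completes the 11 across.
R1C1 = 17 − 8 = 9 completes the 17 down.
R1C3 = 19 − 11 = 8 completes the 19 across.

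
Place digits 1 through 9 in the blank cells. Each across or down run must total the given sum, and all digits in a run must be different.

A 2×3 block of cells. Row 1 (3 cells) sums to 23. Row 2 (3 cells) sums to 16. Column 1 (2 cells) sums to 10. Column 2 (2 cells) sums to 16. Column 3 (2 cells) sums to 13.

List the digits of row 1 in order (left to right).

23 in 3 cells must be {6,8,9}; 16 in 2 cells must be {7,9}.
The 23 across and the 16 down share only 9, so (1,2) = 9.
(2,2) = 16 − 9 = 7 completes the 16 down.
Nothing is forced directly, so branch on (1,1), whose candidates are 6 or 8. If (1,1) = 8: that forces (1,3) = 6, after which (2,1) would have to be in {1,3,4,5,6,8} for the 16 across but in {2} for the 10 down — contradiction. So (1,1) = 6.
(1,3) = 23 − 15 = 8 completes the 23 across.
(2,1) = 10 − 6 = 4 completes the 10 down.
(2,3) = 16 − 11 = 5 completes the 16 across.

6, 9, 8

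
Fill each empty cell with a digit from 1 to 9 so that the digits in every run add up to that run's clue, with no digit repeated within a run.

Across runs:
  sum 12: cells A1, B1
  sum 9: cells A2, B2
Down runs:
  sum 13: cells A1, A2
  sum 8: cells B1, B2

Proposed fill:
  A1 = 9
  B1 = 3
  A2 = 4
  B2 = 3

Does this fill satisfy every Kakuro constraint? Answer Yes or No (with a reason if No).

No — the down run B1–B2 sums to 6, not 8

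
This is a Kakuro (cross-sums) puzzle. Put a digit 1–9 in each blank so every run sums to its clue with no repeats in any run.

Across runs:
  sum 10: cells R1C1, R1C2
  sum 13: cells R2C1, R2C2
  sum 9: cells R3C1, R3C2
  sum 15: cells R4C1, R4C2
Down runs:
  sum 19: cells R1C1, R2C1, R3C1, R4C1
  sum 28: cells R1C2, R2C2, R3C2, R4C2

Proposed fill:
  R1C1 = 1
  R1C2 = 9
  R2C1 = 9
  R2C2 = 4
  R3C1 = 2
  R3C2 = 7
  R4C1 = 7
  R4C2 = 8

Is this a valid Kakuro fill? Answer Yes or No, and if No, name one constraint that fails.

Across: 1+9=10; 9+4=13; 2+7=9; 7+8=15. Down: 1+9+2+7=19; 9+4+7+8=28. No digit repeats within any run.

Yes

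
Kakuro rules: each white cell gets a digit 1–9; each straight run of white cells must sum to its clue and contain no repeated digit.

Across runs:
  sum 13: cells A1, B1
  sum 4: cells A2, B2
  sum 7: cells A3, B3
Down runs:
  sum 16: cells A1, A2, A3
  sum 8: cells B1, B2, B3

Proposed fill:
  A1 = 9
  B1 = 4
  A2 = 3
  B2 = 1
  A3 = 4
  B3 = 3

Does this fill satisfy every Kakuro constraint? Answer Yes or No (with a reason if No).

Across: 9+4=13; 3+1=4; 4+3=7. Down: 9+3+4=16; 4+1+3=8. No digit repeats within any run.

Yes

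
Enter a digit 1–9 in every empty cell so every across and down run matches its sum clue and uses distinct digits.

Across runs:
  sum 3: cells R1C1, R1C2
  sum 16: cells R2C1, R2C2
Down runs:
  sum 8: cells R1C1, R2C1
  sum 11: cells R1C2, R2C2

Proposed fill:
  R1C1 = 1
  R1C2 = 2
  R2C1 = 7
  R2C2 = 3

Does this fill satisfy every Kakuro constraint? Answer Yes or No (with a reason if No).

No — the down run R1C2–R2C2 sums to 5, not 11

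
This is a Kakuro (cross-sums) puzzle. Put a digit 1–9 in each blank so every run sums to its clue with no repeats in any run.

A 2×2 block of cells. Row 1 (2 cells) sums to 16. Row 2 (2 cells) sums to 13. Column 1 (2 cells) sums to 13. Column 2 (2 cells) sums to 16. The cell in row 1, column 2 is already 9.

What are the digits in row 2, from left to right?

16 in 2 cells must be {7,9}.
(1,1) = 16 − 9 = 7 completes the 16 across.
(2,1) = 13 − 7 = 6 completes the 13 down.
(2,2) = 13 − 6 = 7 completes the 13 across.

6, 7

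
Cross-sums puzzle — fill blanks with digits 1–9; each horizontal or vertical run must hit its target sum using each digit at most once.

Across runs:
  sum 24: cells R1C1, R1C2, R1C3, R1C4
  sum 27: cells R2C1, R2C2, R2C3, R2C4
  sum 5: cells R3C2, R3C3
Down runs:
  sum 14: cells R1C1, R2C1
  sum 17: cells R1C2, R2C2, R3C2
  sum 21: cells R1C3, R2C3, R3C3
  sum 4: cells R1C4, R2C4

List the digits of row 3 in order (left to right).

4 in 2 cells must be {1,3}.
Only 3 fits R2C4 under both its across sum 27 and down sum 4.
The 5 across and the 21 down share only 4, so R3C3 = 4.
R1C4 = 4 − 3 = 1 completes the 4 down.
R3C2 = 5 − 4 = 1 completes the 5 across.

1 4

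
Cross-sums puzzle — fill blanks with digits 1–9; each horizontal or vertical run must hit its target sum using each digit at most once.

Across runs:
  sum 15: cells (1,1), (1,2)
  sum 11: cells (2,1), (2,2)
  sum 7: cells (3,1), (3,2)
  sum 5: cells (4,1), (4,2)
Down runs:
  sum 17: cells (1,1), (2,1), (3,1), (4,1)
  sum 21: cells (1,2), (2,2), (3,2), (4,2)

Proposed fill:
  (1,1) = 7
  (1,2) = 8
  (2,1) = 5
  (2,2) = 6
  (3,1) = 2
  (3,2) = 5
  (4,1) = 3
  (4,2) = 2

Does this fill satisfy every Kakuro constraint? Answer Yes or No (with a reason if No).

Yes

Across: 7+8=15; 5+6=11; 2+5=7; 3+2=5. Down: 7+5+2+3=17; 8+6+5+2=21. No digit repeats within any run.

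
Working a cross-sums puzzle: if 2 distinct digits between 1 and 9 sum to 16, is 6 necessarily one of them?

The only way to make 16 from 2 distinct digits is {7,9}, which does not contain 6.

No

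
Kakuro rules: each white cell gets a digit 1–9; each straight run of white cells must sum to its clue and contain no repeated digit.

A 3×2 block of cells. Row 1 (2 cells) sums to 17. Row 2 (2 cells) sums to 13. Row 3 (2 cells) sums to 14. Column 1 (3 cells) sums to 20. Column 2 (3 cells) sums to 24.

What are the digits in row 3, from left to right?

5 9

17 in 2 cells must be {8,9}; 24 in 3 cells must be {7,8,9}.
Nothing is forced directly, so branch on (1,1), whose candidates are 8 or 9. If (1,1) = 8: that forces (1,2) = 9, (3,2) = 8, (2,2) = 7, after which (3,1) would have to be in {6} for the 14 across but in {3,5,7,9} for the 20 down — contradiction. So (1,1) = 9.
(1,2) = 17 − 9 = 8 completes the 17 across.
Given what's placed, (3,2) must be 9 to fit the 14 across and 24 down.
(2,2) = 24 − 17 = 7 completes the 24 down.
(3,1) = 14 − 9 = 5 completes the 14 across.
(2,1) = 13 − 7 = 6 completes the 13 across.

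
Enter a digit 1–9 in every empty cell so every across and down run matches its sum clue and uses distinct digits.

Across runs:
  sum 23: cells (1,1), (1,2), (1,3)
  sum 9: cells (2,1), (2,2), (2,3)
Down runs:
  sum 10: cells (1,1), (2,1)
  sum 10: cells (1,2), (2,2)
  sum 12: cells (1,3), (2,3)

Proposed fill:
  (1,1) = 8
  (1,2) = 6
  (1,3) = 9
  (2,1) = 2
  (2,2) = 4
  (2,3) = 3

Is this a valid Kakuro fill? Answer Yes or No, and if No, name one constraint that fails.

Yes

Across: 8+6+9=23; 2+4+3=9. Down: 8+2=10; 6+4=10; 9+3=12. No digit repeats within any run.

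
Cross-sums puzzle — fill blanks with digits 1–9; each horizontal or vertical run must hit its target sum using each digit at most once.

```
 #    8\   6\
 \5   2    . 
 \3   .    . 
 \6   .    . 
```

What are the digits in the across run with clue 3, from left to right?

3 in 2 cells must be {1,2}; 6 in 3 cells must be {1,2,3}.
R1C2 = 5 − 2 = 3 completes the 5 across.
Given what's placed, R2C1 must be 1 to fit the 3 across and 8 down.
R2C2 = 3 − 1 = 2 completes the 3 across.
R3C1 = 8 − 3 = 5 completes the 8 down.
R3C2 = 6 − 5 = 1 completes the 6 across.

1, 2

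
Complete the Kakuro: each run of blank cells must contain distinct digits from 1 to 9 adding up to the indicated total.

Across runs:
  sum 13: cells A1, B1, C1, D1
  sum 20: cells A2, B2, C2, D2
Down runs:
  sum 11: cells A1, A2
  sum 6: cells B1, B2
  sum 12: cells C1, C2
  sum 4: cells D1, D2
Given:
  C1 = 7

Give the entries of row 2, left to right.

8 4 5 3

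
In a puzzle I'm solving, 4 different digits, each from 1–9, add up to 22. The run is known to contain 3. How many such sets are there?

4

4 distinct digits from 1–9 sum between 10 and 30.
Keeping only sets containing 3.
Enumerating: {2,3,8,9}, {3,4,6,9}, {3,4,7,8}, {3,5,6,8}.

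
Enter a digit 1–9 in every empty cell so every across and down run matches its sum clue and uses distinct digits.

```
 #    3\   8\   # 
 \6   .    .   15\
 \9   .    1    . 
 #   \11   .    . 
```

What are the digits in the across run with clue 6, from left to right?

1, 5

3 in 2 cells must be {1,2}.
R2C1 = 2: the only remaining digit allowed by both the 9 across and the 3 down.
R2C3 = 9 − 3 = 6 completes the 9 across.
R3C3 = 15 − 6 = 9 completes the 15 down.
R1C1 = 3 − 2 = 1 completes the 3 down.
R1C2 = 6 − 1 = 5 completes the 6 across.
R3C2 = 11 − 9 = 2 completes the 11 across.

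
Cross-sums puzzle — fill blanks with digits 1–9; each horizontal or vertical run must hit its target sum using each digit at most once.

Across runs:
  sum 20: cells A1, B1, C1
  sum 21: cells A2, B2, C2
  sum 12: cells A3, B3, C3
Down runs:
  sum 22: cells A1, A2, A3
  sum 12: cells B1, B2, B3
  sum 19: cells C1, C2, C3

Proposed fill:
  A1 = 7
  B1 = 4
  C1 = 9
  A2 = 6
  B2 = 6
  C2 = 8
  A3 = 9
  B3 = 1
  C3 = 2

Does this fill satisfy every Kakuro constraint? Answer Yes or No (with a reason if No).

No — the across run A2–C2 sums to 20, not 21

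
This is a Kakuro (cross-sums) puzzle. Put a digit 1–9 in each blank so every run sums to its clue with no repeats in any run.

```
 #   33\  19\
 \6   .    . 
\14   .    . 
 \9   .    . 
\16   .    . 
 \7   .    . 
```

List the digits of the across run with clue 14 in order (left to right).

8 6

16 in 2 cells must be {7,9}.
Nothing is forced directly, so branch on R4C2, whose candidates are 7 or 9. If R4C2 = 9: then R2C2 would have to be in {5,6,8,9} for the 14 across but in {1,2,3,4} for the 19 down — contradiction. So R4C2 = 7.
R4C1 = 16 − 7 = 9 completes the 16 across.
Nothing is forced directly, so branch on R2C2, whose candidates are 5 or 6. If R2C2 = 5: then R2C1 would have to be in {9} for the 14 across but in {3,4,5,6,7,8} for the 33 down — contradiction. So R2C2 = 6.
R2C1 = 14 − 6 = 8 completes the 14 across.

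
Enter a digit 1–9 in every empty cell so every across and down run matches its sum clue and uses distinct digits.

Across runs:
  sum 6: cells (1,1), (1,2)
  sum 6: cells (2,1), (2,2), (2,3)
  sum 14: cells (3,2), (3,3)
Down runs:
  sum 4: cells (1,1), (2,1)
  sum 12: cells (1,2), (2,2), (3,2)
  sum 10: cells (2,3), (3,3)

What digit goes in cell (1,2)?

5

6 in 3 cells must be {1,2,3}; 4 in 2 cells must be {1,3}.
The 6 across and the 4 down share only 1, so (1,1) = 1.
(1,2) = 6 − 1 = 5 completes the 6 across.
(2,1) = 4 − 1 = 3 completes the 4 down.
(2,2) = 1: the only remaining digit allowed by both the 6 across and the 12 down.
(2,3) = 6 − 4 = 2 completes the 6 across.
(3,2) = 12 − 6 = 6 completes the 12 down.
(3,3) = 14 − 6 = 8 completes the 14 across.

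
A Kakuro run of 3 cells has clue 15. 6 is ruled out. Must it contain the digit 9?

Counterexample: {2,5,8} sums to 15 under that restriction without using 9.

No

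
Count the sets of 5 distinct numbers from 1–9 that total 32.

3

5 distinct digits from 1–9 sum between 15 and 35.
Enumerating: {2,6,7,8,9}, {3,5,7,8,9}, {4,5,6,8,9}.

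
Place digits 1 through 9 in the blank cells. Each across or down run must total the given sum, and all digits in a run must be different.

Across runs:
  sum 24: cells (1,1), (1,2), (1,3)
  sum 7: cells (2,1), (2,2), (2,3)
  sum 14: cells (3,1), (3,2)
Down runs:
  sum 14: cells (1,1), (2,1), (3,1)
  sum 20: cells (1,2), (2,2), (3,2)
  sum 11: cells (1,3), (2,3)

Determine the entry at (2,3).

2

24 in 3 cells must be {7,8,9}; 7 in 3 cells must be {1,2,4}.
Only 4 fits (2,2) under both its across sum 7 and down sum 20.
Given what's placed, (2,3) must be 2 to fit the 7 across and 11 down.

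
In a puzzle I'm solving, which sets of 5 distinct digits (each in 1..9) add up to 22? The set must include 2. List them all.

{1,2,3,7,9}; {1,2,4,6,9}; {1,2,4,7,8}; {1,2,5,6,8}; {2,3,4,5,8}; {2,3,4,6,7}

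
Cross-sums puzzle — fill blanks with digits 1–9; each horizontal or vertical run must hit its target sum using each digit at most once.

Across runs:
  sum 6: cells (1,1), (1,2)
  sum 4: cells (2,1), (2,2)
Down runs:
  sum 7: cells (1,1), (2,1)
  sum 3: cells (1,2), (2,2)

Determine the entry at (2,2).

1

4 in 2 cells must be {1,3}; 3 in 2 cells must be {1,2}.
The 4 across and the 3 down share only 1, so (2,2) = 1.
(1,2) = 3 − 1 = 2 completes the 3 down.
(2,1) = 4 − 1 = 3 completes the 4 across.
(1,1) = 6 − 2 = 4 completes the 6 across.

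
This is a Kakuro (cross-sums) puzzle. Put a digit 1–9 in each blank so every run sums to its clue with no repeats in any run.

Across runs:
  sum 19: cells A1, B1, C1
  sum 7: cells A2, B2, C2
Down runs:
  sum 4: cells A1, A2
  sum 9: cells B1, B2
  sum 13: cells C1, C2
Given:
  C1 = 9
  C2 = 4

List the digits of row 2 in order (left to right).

7 in 3 cells must be {1,2,4}; 4 in 2 cells must be {1,3}.
A1 = 3: the only remaining digit allowed by both the 19 across and the 4 down.
B1 = 19 − 12 = 7 completes the 19 across.
A2 = 4 − 3 = 1 completes the 4 down.
B2 = 7 − 5 = 2 completes the 7 across.

1 2 4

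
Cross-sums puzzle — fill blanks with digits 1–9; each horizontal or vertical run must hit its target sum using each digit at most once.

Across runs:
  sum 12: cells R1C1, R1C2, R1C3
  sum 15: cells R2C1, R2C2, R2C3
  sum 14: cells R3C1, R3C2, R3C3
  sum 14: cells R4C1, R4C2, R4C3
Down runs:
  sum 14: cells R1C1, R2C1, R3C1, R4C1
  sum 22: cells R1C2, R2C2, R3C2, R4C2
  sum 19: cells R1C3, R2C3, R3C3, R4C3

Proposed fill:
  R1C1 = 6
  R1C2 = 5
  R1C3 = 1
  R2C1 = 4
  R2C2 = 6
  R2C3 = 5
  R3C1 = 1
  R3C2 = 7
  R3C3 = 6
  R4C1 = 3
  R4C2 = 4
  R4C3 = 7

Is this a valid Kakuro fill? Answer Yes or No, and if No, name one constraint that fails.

Yes

Across: 6+5+1=12; 4+6+5=15; 1+7+6=14; 3+4+7=14. Down: 6+4+1+3=14; 5+6+7+4=22; 1+5+6+7=19. No digit repeats within any run.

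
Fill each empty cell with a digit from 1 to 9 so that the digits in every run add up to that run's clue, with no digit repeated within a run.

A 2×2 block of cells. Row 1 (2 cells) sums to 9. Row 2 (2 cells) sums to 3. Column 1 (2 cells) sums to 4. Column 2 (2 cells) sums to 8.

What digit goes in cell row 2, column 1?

1

3 in 2 cells must be {1,2}; 4 in 2 cells must be {1,3}.
The 3 across and the 4 down share only 1, so (2,1) = 1.
(2,2) = 3 − 1 = 2 completes the 3 across.
(1,1) = 4 − 1 = 3 completes the 4 down.
(1,2) = 9 − 3 = 6 completes the 9 across.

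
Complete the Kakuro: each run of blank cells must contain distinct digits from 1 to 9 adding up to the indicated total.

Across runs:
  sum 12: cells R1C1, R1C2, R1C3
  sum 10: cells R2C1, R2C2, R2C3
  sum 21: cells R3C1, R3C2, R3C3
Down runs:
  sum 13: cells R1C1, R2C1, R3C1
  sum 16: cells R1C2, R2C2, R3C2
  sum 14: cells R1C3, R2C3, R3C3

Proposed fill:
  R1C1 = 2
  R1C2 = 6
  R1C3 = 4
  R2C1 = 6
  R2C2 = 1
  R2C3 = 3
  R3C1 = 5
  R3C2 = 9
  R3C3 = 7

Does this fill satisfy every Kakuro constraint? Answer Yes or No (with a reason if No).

Across: 2+6+4=12; 6+1+3=10; 5+9+7=21. Down: 2+6+5=13; 6+1+9=16; 4+3+7=14. No digit repeats within any run.

Yes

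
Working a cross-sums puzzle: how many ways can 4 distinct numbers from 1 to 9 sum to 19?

11

4 distinct digits from 1–9 sum between 10 and 30.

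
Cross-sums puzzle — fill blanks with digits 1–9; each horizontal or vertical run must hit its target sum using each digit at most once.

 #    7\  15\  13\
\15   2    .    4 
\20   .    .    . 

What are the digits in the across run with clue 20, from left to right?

5 6 9

R1C2 = 15 − 6 = 9 completes the 15 across.
R2C1 = 7 − 2 = 5 completes the 7 down.
R2C2 = 15 − 9 = 6 completes the 15 down.
R2C3 = 20 − 11 = 9 completes the 20 across.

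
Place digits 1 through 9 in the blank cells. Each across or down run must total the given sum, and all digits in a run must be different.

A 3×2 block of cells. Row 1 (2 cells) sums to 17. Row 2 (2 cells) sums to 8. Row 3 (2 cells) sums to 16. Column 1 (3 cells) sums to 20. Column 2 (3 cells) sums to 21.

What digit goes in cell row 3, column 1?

9

17 in 2 cells must be {8,9}; 16 in 2 cells must be {7,9}.
Nothing is forced directly, so branch on (3,1), whose candidates are 7 or 9. If (3,1) = 7: that forces (2,1) = 5, after which (2,2) would have to be in {3} for the 8 across but in {4,5,6,7,8,9} for the 21 down — contradiction. So (3,1) = 9.
Given what's placed, (1,1) must be 8 to fit the 17 across and 20 down.
(1,2) = 17 − 8 = 9 completes the 17 across.
(2,1) = 20 − 17 = 3 completes the 20 down.
(2,2) = 8 − 3 = 5 completes the 8 across.
(3,2) = 16 − 9 = 7 completes the 16 across.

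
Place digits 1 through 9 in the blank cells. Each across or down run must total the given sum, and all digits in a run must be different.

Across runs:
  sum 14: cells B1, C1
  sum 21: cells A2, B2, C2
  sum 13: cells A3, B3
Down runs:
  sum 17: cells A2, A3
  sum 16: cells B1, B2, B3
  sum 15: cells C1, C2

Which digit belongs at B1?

5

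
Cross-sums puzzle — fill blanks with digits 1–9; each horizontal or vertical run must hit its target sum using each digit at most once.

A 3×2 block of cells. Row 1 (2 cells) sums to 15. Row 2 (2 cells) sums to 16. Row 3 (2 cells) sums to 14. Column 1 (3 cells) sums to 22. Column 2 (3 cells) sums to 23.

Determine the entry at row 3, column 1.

16 in 2 cells must be {7,9}; 23 in 3 cells must be {6,8,9}.
The 16 across and the 23 down share only 9, so (2,2) = 9.
(2,1) = 16 − 9 = 7 completes the 16 across.
Nothing is forced directly, so branch on (1,1), whose candidates are 6 or 9. If (1,1) = 6: then (1,2) would have to be in {9} for the 15 across but in {6,8} for the 23 down — contradiction. So (1,1) = 9.
(1,2) = 15 − 9 = 6 completes the 15 across.
(3,1) = 22 − 16 = 6 completes the 22 down.
(3,2) = 14 − 6 = 8 completes the 14 across.

6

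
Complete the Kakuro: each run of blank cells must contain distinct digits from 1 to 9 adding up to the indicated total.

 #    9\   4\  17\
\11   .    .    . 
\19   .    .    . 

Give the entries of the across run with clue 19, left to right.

4 in 2 cells must be {1,3}; 17 in 2 cells must be {8,9}.
The 11 across and the 17 down share only 8, so R1C3 = 8.
The 19 across and the 4 down share only 3, so R2C2 = 3.
R2C3 = 17 − 8 = 9 completes the 17 down.
R1C2 = 4 − 3 = 1 completes the 4 down.
R2C1 = 19 − 12 = 7 completes the 19 across.
R1C1 = 11 − 9 = 2 completes the 11 across.

7, 3, 9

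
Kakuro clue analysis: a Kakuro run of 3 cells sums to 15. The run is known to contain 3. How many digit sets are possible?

2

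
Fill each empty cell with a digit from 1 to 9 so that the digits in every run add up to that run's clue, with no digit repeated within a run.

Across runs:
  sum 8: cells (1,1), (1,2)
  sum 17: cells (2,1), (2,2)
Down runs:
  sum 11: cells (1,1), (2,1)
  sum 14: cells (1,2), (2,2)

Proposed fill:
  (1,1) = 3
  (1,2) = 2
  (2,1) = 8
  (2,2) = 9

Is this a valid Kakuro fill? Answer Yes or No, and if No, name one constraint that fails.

No — the down run (1,2)–(2,2) sums to 11, not 14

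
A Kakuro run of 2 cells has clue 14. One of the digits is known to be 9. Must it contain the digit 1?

No

The only way to make 14 from 2 distinct digits under that restriction is {5,9}, which does not contain 1.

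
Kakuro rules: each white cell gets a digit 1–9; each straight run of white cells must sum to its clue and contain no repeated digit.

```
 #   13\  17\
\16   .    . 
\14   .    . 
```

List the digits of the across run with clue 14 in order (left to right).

6, 8

16 in 2 cells must be {7,9}; 17 in 2 cells must be {8,9}.
The 16 across and the 17 down share only 9, so R1C2 = 9.
R2C2 = 17 − 9 = 8 completes the 17 down.
R1C1 = 16 − 9 = 7 completes the 16 across.
R2C1 = 14 − 8 = 6 completes the 14 across.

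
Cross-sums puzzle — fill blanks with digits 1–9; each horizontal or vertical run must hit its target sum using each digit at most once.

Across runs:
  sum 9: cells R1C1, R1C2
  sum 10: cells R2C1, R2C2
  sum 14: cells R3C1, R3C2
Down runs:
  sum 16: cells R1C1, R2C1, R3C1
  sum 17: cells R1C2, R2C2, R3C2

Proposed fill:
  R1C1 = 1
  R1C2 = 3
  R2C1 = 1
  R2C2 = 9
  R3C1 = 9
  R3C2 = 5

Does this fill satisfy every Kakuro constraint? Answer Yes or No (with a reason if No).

No — the down run R1C1–R3C1 sums to 11, not 16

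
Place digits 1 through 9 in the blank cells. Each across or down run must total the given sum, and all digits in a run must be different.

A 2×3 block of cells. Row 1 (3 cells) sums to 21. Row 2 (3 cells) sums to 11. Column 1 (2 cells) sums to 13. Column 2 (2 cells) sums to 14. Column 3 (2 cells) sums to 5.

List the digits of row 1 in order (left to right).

The 21 across and the 5 down share only 4, so (1,3) = 4.
(2,3) = 5 − 4 = 1 completes the 5 down.
Nothing is forced directly, so branch on (2,2), whose candidates are 6 or 8. If (2,2) = 8: then (1,2) would have to be in {8,9} for the 21 across but in {6} for the 14 down — contradiction. So (2,2) = 6.
(1,2) = 14 − 6 = 8 completes the 14 down.
(2,1) = 11 − 7 = 4 completes the 11 across.
(1,1) = 21 − 12 = 9 completes the 21 across.

9 8 4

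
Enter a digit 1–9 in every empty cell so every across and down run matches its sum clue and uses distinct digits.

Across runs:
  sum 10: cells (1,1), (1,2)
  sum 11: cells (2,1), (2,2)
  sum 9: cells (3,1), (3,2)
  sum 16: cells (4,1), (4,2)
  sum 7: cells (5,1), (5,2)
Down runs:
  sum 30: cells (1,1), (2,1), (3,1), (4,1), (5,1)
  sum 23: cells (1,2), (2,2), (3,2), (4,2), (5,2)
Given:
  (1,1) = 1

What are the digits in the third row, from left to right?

8 1

16 in 2 cells must be {7,9}.
(1,2) = 10 − 1 = 9 completes the 10 across.
Given what's placed, (4,2) must be 7 to fit the 16 across and 23 down.
(5,1) = 5: the only remaining digit allowed by both the 7 across and the 30 down.
(5,2) = 7 − 5 = 2 completes the 7 across.
(2,2) = 4: the only remaining digit allowed by both the 11 across and the 23 down.
(3,2) = 23 − 22 = 1 completes the 23 down.
(4,1) = 16 − 7 = 9 completes the 16 across.
(2,1) = 11 − 4 = 7 completes the 11 across.
(3,1) = 9 − 1 = 8 completes the 9 across.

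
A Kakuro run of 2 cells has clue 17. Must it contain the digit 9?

The only way to make 17 from 2 distinct digits is {8,9}, which contains 9.

Yes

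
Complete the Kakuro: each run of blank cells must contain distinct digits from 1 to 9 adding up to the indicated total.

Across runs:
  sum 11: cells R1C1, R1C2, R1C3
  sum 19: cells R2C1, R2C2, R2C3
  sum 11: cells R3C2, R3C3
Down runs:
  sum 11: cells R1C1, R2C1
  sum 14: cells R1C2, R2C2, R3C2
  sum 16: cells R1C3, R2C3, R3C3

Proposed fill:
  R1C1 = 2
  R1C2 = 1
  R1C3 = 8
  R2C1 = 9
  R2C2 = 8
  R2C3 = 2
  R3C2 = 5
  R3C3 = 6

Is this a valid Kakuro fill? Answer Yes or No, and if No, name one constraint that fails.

Across: 2+1+8=11; 9+8+2=19; 5+6=11. Down: 2+9=11; 1+8+5=14; 8+2+6=16. No digit repeats within any run.

Yes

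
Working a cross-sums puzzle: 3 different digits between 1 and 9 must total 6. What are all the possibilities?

{1,2,3}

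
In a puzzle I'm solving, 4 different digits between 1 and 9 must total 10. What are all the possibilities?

{1,2,3,4}

4 distinct digits from 1–9 sum between 10 and 30.
Only one set works: {1,2,3,4}.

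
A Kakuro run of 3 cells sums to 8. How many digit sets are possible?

3 distinct digits from 1–9 sum between 6 and 24.
Enumerating: {1,2,5}, {1,3,4}.

2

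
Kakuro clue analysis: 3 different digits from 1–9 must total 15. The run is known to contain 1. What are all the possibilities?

3 distinct digits from 1–9 sum between 6 and 24.
Keeping only sets containing 1.

{1,5,9}; {1,6,8}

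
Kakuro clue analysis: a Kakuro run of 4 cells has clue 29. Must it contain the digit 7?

The only way to make 29 from 4 distinct digits is {5,7,8,9}, which contains 7.

Yes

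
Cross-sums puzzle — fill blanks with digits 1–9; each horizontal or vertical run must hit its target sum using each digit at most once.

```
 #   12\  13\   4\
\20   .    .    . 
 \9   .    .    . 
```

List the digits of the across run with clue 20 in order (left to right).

4 in 2 cells must be {1,3}.
The 20 across and the 4 down share only 3, so R1C3 = 3.
R2C3 = 4 − 3 = 1 completes the 4 down.
Nothing is forced directly, so branch on R2C1, whose candidates are 3 or 5. If R2C1 = 5: then R1C1 would have to be in {8,9} for the 20 across but in {7} for the 12 down — contradiction. So R2C1 = 3.
R1C1 = 12 − 3 = 9 completes the 12 down.
R1C2 = 20 − 12 = 8 completes the 20 across.
R2C2 = 9 − 4 = 5 completes the 9 across.

9 8 3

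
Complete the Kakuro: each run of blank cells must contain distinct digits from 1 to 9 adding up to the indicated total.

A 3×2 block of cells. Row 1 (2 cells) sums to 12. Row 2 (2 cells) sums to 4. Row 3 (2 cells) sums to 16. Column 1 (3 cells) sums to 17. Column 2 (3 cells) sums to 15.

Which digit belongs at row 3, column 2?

7

4 in 2 cells must be {1,3}; 16 in 2 cells must be {7,9}.
Nothing is forced directly, so branch on (2,1), whose candidates are 1 or 3. If (2,1) = 3: that forces (2,2) = 1, (3,1) = 9, after which (3,2) would have to be in {7} for the 16 across but in {5,6,8,9} for the 15 down — contradiction. So (2,1) = 1.
(2,2) = 4 − 1 = 3 completes the 4 across.
Given what's placed, (3,2) must be 7 to fit the 16 across and 15 down.
(1,2) = 15 − 10 = 5 completes the 15 down.
(3,1) = 16 − 7 = 9 completes the 16 across.
(1,1) = 12 − 5 = 7 completes the 12 across.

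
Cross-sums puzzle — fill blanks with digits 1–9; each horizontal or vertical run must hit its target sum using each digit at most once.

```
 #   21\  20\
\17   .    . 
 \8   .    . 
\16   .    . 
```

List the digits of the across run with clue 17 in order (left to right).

9 8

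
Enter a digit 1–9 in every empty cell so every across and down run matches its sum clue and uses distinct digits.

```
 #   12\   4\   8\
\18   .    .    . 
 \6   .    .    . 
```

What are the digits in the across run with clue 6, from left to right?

3, 1, 2

6 in 3 cells must be {1,2,3}; 4 in 2 cells must be {1,3}.
The 6 across and the 12 down share only 3, so R2C1 = 3.
Given what's placed, R2C2 must be 1 to fit the 6 across and 4 down.
R2C3 = 6 − 4 = 2 completes the 6 across.
R1C1 = 12 − 3 = 9 completes the 12 down.
R1C2 = 4 − 1 = 3 completes the 4 down.
R1C3 = 18 − 12 = 6 completes the 18 across.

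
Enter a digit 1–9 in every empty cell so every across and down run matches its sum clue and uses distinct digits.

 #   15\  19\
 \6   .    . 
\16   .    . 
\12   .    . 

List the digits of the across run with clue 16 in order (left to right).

16 in 2 cells must be {7,9}.
Nothing is forced directly, so branch on R1C2, whose candidates are 2 or 4 or 5. If R1C2 = 2: that forces R1C1 = 4, R2C1 = 9, after which R2C2 would have to be in {7} for the 16 across but in {8,9} for the 19 down — contradiction. If R1C2 = 5: that forces R1C1 = 1, R2C1 = 9, after which R2C2 would have to be in {7} for the 16 across but in {6,8} for the 19 down — contradiction. So R1C2 = 4.
R1C1 = 6 − 4 = 2 completes the 6 across.
Nothing is forced directly, so branch on R2C1, whose candidates are 7 or 9. If R2C1 = 7: that forces R2C2 = 9, after which R3C1 would have to be in {3,4,5,7,8,9} for the 12 across but in {6} for the 15 down — contradiction. So R2C1 = 9.
R2C2 = 16 − 9 = 7 completes the 16 across.
R3C1 = 15 − 11 = 4 completes the 15 down.
R3C2 = 12 − 4 = 8 completes the 12 across.

9, 7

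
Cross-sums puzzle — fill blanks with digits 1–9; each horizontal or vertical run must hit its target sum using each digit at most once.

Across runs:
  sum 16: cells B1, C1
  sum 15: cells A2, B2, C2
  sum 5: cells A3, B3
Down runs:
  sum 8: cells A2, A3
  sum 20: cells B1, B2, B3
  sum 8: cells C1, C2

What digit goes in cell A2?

6

16 in 2 cells must be {7,9}.
The 16 across and the 8 down share only 7, so C1 = 7.
C2 = 8 − 7 = 1 completes the 8 down.
B1 = 16 − 7 = 9 completes the 16 across.
No cell is forced outright now. A2 can only be 5 or 6 (the digits allowed by both its 15 across and its 8 down). If A2 = 5: then B2 would have to be in {9} for the 15 across but in {3,4,5,6,7,8} for the 20 down — contradiction. So A2 = 6.
B2 = 15 − 7 = 8 completes the 15 across.
A3 = 8 − 6 = 2 completes the 8 down.
B3 = 5 − 2 = 3 completes the 5 across.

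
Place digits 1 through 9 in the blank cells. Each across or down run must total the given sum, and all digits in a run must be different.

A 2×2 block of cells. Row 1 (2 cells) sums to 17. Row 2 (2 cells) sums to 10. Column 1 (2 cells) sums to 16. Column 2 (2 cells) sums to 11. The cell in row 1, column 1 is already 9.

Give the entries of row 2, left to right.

7, 3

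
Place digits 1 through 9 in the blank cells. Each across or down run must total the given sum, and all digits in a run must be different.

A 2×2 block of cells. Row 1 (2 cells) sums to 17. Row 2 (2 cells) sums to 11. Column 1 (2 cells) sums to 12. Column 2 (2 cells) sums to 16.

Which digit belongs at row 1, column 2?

9

17 in 2 cells must be {8,9}; 16 in 2 cells must be {7,9}.
The 17 across and the 16 down share only 9, so (1,2) = 9.
(2,2) = 16 − 9 = 7 completes the 16 down.
(1,1) = 17 − 9 = 8 completes the 17 across.
(2,1) = 11 − 7 = 4 completes the 11 across.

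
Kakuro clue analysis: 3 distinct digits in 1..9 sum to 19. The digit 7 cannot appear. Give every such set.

3 distinct digits from 1–9 sum between 6 and 24.
Dropping sets that contain 7.

{2,8,9}; {4,6,9}; {5,6,8}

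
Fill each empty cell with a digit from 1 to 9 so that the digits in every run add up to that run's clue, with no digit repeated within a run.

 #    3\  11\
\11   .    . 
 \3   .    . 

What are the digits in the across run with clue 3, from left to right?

1 2

3 in 2 cells must be {1,2}.
The 11 across and the 3 down share only 2, so R1C1 = 2.
R1C2 = 11 − 2 = 9 completes the 11 across.
R2C1 = 3 − 2 = 1 completes the 3 down.
R2C2 = 3 − 1 = 2 completes the 3 across.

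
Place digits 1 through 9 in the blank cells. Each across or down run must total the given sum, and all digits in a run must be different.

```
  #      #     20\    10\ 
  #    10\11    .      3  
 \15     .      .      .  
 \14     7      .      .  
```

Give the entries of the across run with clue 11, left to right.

8, 3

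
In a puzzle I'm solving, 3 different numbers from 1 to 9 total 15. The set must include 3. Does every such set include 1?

No

Counterexample: {3,4,8} sums to 15 under that restriction without using 1.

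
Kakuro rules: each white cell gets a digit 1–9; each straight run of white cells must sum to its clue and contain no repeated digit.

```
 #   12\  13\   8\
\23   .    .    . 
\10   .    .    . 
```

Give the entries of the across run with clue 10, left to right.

23 in 3 cells must be {6,8,9}.
The 23 across and the 8 down share only 6, so R1C3 = 6.
R2C3 = 8 − 6 = 2 completes the 8 down.
Nothing is forced directly, so branch on R2C2, whose candidates are 5 or 7. If R2C2 = 7: then R1C2 would have to be in {8,9} for the 23 across but in {6} for the 13 down — contradiction. So R2C2 = 5.
R1C2 = 13 − 5 = 8 completes the 13 down.
R2C1 = 10 − 7 = 3 completes the 10 across.
R1C1 = 23 − 14 = 9 completes the 23 across.

3 5 2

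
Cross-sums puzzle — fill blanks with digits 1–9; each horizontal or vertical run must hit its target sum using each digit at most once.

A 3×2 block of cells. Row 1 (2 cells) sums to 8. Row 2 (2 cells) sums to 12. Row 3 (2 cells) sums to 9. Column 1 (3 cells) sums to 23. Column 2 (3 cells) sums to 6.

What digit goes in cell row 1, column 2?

2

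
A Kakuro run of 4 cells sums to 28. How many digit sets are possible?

2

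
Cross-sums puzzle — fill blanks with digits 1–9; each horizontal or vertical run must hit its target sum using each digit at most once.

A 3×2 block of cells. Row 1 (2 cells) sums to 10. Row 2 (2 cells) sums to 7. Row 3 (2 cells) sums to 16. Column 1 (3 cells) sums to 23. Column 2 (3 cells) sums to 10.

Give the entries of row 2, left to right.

6 1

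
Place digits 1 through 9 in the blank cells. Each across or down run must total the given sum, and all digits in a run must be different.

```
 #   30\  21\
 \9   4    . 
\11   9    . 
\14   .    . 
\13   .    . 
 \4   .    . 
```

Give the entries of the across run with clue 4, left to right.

3 1

4 in 2 cells must be {1,3}.
R1C2 = 9 − 4 = 5 completes the 9 across.
R2C2 = 11 − 9 = 2 completes the 11 across.
Given what's placed, R5C1 must be 3 to fit the 4 across and 30 down.
R5C2 = 4 − 3 = 1 completes the 4 across.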